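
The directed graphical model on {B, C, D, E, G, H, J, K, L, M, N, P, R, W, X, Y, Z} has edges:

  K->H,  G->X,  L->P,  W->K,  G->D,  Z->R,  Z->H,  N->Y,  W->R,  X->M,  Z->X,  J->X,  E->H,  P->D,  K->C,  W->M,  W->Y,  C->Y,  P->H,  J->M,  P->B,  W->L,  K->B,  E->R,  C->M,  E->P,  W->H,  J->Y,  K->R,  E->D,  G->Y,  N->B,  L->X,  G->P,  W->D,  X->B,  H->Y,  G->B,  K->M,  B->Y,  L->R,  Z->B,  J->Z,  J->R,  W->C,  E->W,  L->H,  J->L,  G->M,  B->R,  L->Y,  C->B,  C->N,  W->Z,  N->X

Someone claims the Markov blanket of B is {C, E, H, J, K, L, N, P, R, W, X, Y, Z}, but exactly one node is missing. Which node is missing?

G

B's children: R, Y.
B's parents: C, G, K, N, P, X, Z.
Other parents of B's children:
  Y: C, G, H, J, L, N, W
  R: E, J, K, L, W, Z
MB(B) = {C, E, G, H, J, K, L, N, P, R, W, X, Y, Z}.
Comparing with the claimed set, G is missing.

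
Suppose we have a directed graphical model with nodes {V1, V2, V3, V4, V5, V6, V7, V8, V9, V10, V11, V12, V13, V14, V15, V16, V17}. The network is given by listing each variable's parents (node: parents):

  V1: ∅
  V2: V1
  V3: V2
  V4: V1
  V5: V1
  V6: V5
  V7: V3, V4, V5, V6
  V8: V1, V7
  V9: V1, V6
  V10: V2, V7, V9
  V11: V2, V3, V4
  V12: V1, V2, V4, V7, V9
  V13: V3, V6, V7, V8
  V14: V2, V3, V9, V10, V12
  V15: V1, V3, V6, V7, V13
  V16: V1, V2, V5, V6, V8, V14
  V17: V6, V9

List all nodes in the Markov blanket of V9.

The Markov blanket of a node is its parents, its children, and the other parents of its children.
Parents of V9: V1, V6.
Ch(V9) = {V10, V12, V14, V17}.
Parents of each child, excluding V9:
  V10's other parents are V2, V7.
  V12 also has parents V1, V2, V4, V7.
  V14's other parents are V2, V3, V10, V12.
  V17's other parent is V6.
Union: {V1, V6} ∪ {V10, V12, V14, V17} ∪ {V1, V2, V3, V4, V6, V7, V10, V12} = {V1, V2, V3, V4, V6, V7, V10, V12, V14, V17}.

{V1, V2, V3, V4, V6, V7, V10, V12, V14, V17}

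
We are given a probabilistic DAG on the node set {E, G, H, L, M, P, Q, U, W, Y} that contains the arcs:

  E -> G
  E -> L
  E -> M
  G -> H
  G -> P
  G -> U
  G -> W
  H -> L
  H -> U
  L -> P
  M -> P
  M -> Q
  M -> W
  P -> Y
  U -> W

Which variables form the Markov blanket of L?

{E, G, H, M, P}

The Markov blanket of a node is its parents, its children, and the other parents of its children.
L's children: P.
Pa(L) = {E, H}.
Parents of each child, excluding L:
  P: G, M
Taking the union gives {E, G, H, M, P}.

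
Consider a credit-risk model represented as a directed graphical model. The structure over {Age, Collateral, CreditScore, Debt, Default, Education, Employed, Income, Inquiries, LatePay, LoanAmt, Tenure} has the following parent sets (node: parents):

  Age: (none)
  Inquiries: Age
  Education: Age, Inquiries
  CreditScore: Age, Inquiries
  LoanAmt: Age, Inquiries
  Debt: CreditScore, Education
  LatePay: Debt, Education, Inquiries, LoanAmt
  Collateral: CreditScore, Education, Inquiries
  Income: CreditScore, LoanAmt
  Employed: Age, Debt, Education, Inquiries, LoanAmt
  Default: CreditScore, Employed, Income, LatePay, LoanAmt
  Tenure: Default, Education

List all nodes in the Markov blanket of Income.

{CreditScore, Default, Employed, LatePay, LoanAmt}

Parents of Income: CreditScore, LoanAmt.
Income has child Default.
Other parents of Income's children:
  Default: CreditScore, Employed, LatePay, LoanAmt
Union: {CreditScore, LoanAmt} ∪ {Default} ∪ {CreditScore, Employed, LatePay, LoanAmt} = {CreditScore, Default, Employed, LatePay, LoanAmt}.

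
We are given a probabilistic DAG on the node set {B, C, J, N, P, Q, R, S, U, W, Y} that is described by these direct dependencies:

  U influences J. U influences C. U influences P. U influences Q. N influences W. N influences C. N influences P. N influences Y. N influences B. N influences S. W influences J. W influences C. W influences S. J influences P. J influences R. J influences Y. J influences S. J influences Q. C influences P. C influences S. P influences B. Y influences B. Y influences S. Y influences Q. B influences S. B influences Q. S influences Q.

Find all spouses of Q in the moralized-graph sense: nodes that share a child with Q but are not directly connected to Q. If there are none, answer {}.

{}

Q has no children, so it has no co-parents. The set is empty.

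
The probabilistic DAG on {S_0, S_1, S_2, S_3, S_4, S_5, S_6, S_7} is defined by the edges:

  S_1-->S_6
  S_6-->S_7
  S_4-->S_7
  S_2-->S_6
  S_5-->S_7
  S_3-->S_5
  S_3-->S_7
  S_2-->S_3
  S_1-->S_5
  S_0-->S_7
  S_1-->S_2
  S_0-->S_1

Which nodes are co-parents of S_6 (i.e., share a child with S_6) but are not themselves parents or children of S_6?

Children of S_6: S_7.
  S_7's other parents are S_0, S_3, S_4, S_5.
Excluding nodes already adjacent to S_6 (S_1, S_2, S_7), the co-parent-only contribution is {S_0, S_3, S_4, S_5}.

{S_0, S_3, S_4, S_5}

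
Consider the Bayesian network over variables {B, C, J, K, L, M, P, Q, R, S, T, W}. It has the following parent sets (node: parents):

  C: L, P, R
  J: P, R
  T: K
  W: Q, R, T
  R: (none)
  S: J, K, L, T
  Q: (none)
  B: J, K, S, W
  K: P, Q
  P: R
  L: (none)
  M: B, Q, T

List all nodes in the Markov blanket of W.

{B, J, K, Q, R, S, T}

A node's Markov blanket = Pa ∪ Ch ∪ (parents of Ch other than the node itself).
Ch(W) = {B}.
Parents of W: Q, R, T.
For each child, the remaining parents (spouses of W):
  parents(B) \ {W} = {J, K, S}.
MB(W) = {B, J, K, Q, R, S, T}.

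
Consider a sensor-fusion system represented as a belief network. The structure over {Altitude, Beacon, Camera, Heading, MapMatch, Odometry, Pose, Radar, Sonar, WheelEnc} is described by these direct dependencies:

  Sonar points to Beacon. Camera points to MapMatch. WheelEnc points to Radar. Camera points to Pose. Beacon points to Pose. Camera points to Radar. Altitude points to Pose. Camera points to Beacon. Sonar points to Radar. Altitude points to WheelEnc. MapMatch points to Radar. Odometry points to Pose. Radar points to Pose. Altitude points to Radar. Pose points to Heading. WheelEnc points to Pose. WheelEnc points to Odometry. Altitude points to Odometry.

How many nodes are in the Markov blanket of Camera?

Camera has children Beacon, MapMatch, Pose, Radar.
Parents of Camera: none.
Co-parents of Camera (other parents of its children):
  MapMatch: —
  Beacon: Sonar
  Radar: Altitude, MapMatch, Sonar, WheelEnc
  Pose: Altitude, Beacon, Odometry, Radar, WheelEnc
MB(Camera) = {Altitude, Beacon, MapMatch, Odometry, Pose, Radar, Sonar, WheelEnc}, which has 8 nodes.

8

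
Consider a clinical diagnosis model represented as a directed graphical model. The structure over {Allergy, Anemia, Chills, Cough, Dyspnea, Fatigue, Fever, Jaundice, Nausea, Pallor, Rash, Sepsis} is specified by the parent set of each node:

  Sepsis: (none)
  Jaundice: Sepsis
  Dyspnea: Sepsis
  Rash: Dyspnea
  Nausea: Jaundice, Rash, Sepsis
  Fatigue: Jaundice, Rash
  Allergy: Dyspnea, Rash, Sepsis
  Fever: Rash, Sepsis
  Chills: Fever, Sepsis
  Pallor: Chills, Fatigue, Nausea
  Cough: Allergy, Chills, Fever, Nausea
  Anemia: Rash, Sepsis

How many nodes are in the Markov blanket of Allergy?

7

A node's Markov blanket = Pa ∪ Ch ∪ (parents of Ch other than the node itself).
Allergy's parents: Dyspnea, Rash, Sepsis.
Allergy has child Cough.
For each child, the remaining parents (spouses of Allergy):
  Cough also has parents Chills, Fever, Nausea.
MB(Allergy) = {Chills, Cough, Dyspnea, Fever, Nausea, Rash, Sepsis}, which has 7 nodes.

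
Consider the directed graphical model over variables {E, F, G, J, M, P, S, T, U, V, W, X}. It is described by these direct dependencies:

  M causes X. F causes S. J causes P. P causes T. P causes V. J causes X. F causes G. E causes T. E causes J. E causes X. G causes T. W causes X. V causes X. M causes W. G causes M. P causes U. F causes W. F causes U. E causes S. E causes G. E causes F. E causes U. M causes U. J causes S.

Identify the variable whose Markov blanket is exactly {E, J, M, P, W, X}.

V

The target node must have every member of {E, J, M, P, W, X} as a parent, child, or co-parent, and no others.
Parents of V: P; children: X; co-parents: E, J, M, W.
These exactly cover the given set, so the node is V.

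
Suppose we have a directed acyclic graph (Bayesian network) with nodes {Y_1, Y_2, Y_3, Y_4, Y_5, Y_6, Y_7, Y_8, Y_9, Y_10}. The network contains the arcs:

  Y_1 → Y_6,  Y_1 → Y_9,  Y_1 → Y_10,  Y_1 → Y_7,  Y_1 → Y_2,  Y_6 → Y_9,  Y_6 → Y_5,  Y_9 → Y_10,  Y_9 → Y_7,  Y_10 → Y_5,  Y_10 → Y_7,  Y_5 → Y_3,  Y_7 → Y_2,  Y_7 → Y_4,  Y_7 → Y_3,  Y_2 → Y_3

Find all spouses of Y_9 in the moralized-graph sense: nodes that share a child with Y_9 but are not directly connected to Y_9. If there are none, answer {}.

Children of Y_9: Y_7, Y_10.
  Y_10: Y_1
  Y_7: Y_1, Y_10
Excluding nodes already adjacent to Y_9 (Y_1, Y_6, Y_7, Y_10), the co-parent-only contribution is {}.

{}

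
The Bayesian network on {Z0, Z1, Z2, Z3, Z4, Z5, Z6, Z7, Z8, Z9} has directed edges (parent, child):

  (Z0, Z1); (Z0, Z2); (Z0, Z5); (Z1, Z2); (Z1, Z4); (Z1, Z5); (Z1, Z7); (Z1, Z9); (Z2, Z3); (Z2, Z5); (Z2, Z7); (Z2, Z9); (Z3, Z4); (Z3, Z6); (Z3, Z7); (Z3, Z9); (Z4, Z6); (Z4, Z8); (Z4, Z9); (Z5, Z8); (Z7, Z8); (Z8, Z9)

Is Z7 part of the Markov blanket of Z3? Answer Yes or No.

Z7 is a child of Z3.
So Z7 ∈ MB(Z3).

Yes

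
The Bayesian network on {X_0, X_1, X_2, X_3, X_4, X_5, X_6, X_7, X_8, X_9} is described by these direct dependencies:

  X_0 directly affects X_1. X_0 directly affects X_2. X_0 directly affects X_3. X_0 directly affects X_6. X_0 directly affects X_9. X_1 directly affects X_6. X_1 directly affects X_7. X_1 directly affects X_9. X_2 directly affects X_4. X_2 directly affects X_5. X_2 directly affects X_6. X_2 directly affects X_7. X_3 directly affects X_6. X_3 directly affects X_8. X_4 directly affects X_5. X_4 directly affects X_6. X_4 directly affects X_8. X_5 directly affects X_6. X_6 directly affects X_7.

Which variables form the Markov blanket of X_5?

{X_0, X_1, X_2, X_3, X_4, X_6}

Recall MB(v) = parents ∪ children ∪ spouses, where spouses are the other parents of v's children.
Ch(X_5) = {X_6}.
Parents of X_5: X_2, X_4.
Other parents of X_5's children:
  X_6: X_0, X_1, X_2, X_3, X_4
MB(X_5) = {X_0, X_1, X_2, X_3, X_4, X_6}.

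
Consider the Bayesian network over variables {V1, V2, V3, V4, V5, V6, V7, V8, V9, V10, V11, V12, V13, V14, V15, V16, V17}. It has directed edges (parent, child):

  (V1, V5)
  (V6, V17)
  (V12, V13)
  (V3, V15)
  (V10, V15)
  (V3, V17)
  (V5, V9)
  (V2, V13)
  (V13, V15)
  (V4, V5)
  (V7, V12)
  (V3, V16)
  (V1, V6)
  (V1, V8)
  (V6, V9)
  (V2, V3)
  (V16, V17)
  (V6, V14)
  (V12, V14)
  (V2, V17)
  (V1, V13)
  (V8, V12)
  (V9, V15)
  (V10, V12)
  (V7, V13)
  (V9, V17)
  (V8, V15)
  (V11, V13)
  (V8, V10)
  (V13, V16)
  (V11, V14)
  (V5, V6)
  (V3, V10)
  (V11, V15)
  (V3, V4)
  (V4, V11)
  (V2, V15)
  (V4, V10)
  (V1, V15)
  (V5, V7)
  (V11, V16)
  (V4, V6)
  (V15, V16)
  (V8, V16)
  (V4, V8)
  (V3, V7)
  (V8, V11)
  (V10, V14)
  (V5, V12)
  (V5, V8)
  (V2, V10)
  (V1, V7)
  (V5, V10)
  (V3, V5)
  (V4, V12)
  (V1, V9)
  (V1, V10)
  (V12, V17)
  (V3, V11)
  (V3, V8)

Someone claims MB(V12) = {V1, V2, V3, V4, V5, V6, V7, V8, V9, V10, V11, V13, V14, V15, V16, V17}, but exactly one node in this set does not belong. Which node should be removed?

V15

The Markov blanket of a node is its parents, its children, and the other parents of its children.
Pa(V12) = {V4, V5, V7, V8, V10}.
V12 has children V13, V14, V17.
Co-parents of V12 (other parents of its children):
  parents(V13) \ {V12} = {V1, V2, V7, V11}.
  V14 also has parents V6, V10, V11.
  V17's other parents are V2, V3, V6, V9, V16.
MB(V12) = {V1, V2, V3, V4, V5, V6, V7, V8, V9, V10, V11, V13, V14, V16, V17}.
V15 is neither a parent, child, nor co-parent of V12, so it does not belong.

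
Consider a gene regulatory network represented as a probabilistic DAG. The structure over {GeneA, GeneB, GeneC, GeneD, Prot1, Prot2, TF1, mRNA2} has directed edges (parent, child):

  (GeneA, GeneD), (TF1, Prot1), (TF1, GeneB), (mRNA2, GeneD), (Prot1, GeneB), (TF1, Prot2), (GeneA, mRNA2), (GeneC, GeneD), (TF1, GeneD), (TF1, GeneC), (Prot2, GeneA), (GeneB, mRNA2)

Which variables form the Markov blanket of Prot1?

Children of Prot1: GeneB.
Prot1 has parent TF1.
For each child, the remaining parents (spouses of Prot1):
  parents(GeneB) \ {Prot1} = {TF1}.
Taking the union gives {GeneB, TF1}.

{GeneB, TF1}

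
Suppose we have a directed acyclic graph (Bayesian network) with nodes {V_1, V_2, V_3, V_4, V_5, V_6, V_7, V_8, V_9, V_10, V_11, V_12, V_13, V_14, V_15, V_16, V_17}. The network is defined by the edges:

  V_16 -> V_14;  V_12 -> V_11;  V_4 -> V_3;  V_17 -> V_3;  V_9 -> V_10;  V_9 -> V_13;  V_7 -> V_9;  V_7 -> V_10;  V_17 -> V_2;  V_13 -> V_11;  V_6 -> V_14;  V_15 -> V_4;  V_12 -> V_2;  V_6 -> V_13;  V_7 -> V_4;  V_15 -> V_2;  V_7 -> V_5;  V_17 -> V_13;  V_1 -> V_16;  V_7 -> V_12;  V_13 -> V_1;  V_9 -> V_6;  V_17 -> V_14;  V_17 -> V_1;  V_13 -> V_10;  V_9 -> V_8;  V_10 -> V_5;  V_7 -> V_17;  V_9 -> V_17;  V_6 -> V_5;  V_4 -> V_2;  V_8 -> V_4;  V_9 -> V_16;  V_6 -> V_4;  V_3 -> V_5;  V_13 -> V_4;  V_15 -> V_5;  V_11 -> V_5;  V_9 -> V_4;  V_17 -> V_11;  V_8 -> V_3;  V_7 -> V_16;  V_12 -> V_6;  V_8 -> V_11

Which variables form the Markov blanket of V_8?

{V_3, V_4, V_6, V_7, V_9, V_11, V_12, V_13, V_15, V_17}

V_8 has children V_3, V_4, V_11.
Parents of V_8: V_9.
For each child, the remaining parents (spouses of V_8):
  V_4 also has parents V_6, V_7, V_9, V_13, V_15.
  V_11's other parents are V_12, V_13, V_17.
  V_3 also has parents V_4, V_17.
Taking the union gives {V_3, V_4, V_6, V_7, V_9, V_11, V_12, V_13, V_15, V_17}.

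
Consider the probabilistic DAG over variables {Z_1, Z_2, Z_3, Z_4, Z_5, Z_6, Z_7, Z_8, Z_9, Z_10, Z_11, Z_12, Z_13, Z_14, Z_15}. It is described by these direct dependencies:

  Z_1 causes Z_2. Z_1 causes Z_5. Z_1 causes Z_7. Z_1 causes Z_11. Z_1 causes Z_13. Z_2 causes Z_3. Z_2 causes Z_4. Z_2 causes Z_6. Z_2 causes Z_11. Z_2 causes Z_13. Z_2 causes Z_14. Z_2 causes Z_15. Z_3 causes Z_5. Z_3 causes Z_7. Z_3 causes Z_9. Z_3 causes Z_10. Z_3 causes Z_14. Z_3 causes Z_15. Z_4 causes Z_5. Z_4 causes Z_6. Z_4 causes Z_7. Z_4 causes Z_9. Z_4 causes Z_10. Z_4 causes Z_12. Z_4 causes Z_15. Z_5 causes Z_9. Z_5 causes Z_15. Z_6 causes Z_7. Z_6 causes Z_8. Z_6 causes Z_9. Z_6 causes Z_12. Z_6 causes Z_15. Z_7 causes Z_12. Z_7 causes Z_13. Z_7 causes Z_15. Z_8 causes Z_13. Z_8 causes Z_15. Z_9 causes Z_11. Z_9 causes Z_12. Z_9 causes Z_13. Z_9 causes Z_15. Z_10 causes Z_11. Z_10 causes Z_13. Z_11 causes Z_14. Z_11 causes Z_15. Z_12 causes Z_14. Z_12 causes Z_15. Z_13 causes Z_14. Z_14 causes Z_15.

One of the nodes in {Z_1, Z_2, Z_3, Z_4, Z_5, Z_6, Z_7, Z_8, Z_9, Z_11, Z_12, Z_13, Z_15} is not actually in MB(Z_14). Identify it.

Z_1

Recall MB(v) = parents ∪ children ∪ spouses, where spouses are the other parents of v's children.
Z_14's children: Z_15.
Z_14's parents: Z_2, Z_3, Z_11, Z_12, Z_13.
Other parents of Z_14's children:
  Z_15 also has parents Z_2, Z_3, Z_4, Z_5, Z_6, Z_7, Z_8, Z_9, Z_11, Z_12.
MB(Z_14) = {Z_2, Z_3, Z_4, Z_5, Z_6, Z_7, Z_8, Z_9, Z_11, Z_12, Z_13, Z_15}.
Z_1 is neither a parent, child, nor co-parent of Z_14, so it does not belong.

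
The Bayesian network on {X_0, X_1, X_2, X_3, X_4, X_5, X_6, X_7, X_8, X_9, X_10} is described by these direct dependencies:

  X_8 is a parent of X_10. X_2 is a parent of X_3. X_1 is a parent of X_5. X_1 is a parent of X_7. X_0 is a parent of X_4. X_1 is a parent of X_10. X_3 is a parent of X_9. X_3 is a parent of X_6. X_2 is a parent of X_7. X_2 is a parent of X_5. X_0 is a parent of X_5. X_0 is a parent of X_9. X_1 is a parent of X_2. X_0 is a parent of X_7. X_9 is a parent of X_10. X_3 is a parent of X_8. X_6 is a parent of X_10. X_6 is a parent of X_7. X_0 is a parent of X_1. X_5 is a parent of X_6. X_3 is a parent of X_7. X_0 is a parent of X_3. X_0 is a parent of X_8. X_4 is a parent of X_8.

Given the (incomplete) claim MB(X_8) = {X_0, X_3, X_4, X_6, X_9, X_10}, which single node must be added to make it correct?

X_1

The Markov blanket of a node is its parents, its children, and the other parents of its children.
Parents of X_8: X_0, X_3, X_4.
Ch(X_8) = {X_10}.
Co-parents of X_8 (other parents of its children):
  parents(X_10) \ {X_8} = {X_1, X_6, X_9}.
MB(X_8) = {X_0, X_1, X_3, X_4, X_6, X_9, X_10}.
Comparing with the claimed set, X_1 is missing.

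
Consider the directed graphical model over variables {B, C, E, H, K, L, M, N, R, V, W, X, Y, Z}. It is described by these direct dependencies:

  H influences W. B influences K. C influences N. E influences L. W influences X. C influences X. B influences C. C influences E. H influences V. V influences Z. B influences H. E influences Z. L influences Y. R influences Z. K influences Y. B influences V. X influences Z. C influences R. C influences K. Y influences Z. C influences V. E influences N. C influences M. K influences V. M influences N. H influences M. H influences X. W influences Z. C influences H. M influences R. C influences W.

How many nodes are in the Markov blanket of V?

The Markov blanket of a node is its parents, its children, and the other parents of its children.
V's parents: B, C, H, K.
Ch(V) = {Z}.
Parents of each child, excluding V:
  Z: E, R, W, X, Y
MB(V) = {B, C, E, H, K, R, W, X, Y, Z}, which has 10 nodes.

10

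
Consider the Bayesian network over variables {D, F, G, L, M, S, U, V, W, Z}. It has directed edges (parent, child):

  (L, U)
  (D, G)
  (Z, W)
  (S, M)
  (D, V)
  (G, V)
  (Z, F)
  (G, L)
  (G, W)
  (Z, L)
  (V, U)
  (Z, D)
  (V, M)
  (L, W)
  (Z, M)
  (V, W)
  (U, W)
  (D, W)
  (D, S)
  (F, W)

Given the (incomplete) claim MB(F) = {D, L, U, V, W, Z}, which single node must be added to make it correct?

G

F's parents: Z.
F has child W.
Co-parents of F (other parents of its children):
  W: D, G, L, U, V, Z
MB(F) = {D, G, L, U, V, W, Z}.
Comparing with the claimed set, G is missing.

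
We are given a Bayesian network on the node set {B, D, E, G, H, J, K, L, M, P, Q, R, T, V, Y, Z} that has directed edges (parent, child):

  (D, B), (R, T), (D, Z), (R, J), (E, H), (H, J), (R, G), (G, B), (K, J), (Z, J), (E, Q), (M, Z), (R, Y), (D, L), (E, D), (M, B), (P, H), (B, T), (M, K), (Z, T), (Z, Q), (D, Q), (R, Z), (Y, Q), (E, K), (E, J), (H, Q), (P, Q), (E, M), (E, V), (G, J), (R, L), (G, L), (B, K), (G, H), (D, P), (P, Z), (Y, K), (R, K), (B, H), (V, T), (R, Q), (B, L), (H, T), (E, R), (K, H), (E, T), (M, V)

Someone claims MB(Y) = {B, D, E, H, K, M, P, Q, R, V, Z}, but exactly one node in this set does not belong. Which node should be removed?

V

Recall MB(v) = parents ∪ children ∪ spouses, where spouses are the other parents of v's children.
Parents of Y: R.
Y has children K, Q.
For each child, the remaining parents (spouses of Y):
  K's other parents are B, E, M, R.
  Q's other parents are D, E, H, P, R, Z.
MB(Y) = {B, D, E, H, K, M, P, Q, R, Z}.
V is neither a parent, child, nor co-parent of Y, so it does not belong.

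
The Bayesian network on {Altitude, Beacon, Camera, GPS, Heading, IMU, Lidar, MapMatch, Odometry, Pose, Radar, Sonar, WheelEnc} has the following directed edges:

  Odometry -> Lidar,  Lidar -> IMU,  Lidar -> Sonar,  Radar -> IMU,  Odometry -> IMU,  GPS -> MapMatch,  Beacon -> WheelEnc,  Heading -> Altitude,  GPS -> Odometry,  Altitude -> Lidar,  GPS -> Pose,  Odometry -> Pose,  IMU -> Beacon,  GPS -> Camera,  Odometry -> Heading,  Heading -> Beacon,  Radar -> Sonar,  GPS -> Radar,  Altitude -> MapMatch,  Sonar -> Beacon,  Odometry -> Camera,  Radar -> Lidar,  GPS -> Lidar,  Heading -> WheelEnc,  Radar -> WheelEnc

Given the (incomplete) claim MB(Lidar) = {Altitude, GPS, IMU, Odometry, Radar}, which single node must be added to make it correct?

Sonar

Pa(Lidar) = {Altitude, GPS, Odometry, Radar}.
Ch(Lidar) = {IMU, Sonar}.
Other parents of Lidar's children:
  parents(Sonar) \ {Lidar} = {Radar}.
  IMU's other parents are Odometry, Radar.
MB(Lidar) = {Altitude, GPS, IMU, Odometry, Radar, Sonar}.
Comparing with the claimed set, Sonar is missing.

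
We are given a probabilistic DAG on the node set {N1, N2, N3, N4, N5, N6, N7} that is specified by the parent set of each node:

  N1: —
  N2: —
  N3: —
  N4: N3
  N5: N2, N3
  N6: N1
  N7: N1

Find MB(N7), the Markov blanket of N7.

{N1}

By definition, MB(N7) is built from N7's parents, N7's children, and the co-parents of N7.
N7 has parent N1.
Ch(N7) = {}.
With no children, N7 has no spouses; the co-parent set is empty.
Union: {N1} ∪ {} ∪ {} = {N1}.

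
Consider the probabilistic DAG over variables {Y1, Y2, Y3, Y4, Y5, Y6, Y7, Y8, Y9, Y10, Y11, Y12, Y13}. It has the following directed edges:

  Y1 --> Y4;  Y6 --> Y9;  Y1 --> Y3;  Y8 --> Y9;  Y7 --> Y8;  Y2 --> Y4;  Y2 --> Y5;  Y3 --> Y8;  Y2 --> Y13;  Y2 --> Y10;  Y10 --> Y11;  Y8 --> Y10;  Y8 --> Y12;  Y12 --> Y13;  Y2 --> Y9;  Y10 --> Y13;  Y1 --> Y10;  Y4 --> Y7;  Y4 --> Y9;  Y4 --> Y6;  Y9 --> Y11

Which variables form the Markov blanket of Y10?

Y10 has parents Y1, Y2, Y8.
Children of Y10: Y11, Y13.
For each child, the remaining parents (spouses of Y10):
  Y11: Y9
  Y13: Y2, Y12
MB(Y10) = {Y1, Y2, Y8, Y9, Y11, Y12, Y13}.

{Y1, Y2, Y8, Y9, Y11, Y12, Y13}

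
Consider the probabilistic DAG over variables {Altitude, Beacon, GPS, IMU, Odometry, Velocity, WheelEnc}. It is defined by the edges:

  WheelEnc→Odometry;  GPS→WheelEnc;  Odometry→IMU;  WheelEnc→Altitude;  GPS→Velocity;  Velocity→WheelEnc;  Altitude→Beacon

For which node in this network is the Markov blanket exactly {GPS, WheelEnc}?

The target node must have every member of {GPS, WheelEnc} as a parent, child, or co-parent, and no others.
Parents of Velocity: GPS; children: WheelEnc; co-parents: GPS.
These exactly cover the given set, so the node is Velocity.

Velocity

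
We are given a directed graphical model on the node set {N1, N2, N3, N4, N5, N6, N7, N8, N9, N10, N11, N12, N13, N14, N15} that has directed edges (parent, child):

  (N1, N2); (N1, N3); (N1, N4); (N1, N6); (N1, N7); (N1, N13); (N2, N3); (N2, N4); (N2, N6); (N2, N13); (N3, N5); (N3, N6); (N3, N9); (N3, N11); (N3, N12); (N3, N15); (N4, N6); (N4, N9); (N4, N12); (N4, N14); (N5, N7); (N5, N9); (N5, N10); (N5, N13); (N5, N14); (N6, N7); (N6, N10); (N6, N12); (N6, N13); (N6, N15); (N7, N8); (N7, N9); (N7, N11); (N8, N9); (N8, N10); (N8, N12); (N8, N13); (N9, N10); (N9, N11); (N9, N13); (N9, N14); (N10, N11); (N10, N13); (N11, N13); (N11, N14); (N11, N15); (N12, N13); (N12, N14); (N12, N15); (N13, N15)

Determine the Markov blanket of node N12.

By definition, MB(N12) is built from N12's parents, N12's children, and the co-parents of N12.
Parents of N12: N3, N4, N6, N8.
Children of N12: N13, N14, N15.
For each child, the remaining parents (spouses of N12):
  N13: N1, N2, N5, N6, N8, N9, N10, N11
  N14: N4, N5, N9, N11
  N15: N3, N6, N11, N13
Taking the union gives {N1, N2, N3, N4, N5, N6, N8, N9, N10, N11, N13, N14, N15}.

{N1, N2, N3, N4, N5, N6, N8, N9, N10, N11, N13, N14, N15}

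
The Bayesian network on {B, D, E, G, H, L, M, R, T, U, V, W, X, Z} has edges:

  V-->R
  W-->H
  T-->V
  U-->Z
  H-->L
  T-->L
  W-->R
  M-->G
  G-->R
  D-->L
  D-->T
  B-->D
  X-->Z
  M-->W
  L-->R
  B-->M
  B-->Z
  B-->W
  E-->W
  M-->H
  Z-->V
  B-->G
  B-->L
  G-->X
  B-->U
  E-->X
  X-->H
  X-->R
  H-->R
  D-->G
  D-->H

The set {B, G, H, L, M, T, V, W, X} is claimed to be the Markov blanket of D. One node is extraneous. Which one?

By definition, MB(D) is built from D's parents, D's children, and the co-parents of D.
D's parents: B.
D has children G, H, L, T.
Co-parents of D (other parents of its children):
  G also has parents B, M.
  T has no other parent.
  H also has parents M, W, X.
  parents(L) \ {D} = {B, H, T}.
MB(D) = {B, G, H, L, M, T, W, X}.
V is neither a parent, child, nor co-parent of D, so it does not belong.

V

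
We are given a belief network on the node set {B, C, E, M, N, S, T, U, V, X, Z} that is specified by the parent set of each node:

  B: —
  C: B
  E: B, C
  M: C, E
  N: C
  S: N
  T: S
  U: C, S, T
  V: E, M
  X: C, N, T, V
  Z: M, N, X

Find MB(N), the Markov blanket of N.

A node's Markov blanket = Pa ∪ Ch ∪ (parents of Ch other than the node itself).
Pa(N) = {C}.
N has children S, X, Z.
Parents of each child, excluding N:
  S has no other parent.
  parents(X) \ {N} = {C, T, V}.
  Z also has parents M, X.
So the Markov blanket of N is {C, M, S, T, V, X, Z}.

{C, M, S, T, V, X, Z}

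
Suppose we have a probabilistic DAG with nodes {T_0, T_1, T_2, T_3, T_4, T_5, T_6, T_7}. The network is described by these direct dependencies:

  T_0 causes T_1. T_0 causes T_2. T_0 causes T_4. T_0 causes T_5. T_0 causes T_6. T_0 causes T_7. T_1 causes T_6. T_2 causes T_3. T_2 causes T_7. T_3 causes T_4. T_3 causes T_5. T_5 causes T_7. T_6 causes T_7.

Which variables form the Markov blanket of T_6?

Recall MB(v) = parents ∪ children ∪ spouses, where spouses are the other parents of v's children.
T_6 has parents T_0, T_1.
T_6 has child T_7.
For each child, the remaining parents (spouses of T_6):
  T_7: T_0, T_2, T_5
Taking the union gives {T_0, T_1, T_2, T_5, T_7}.

{T_0, T_1, T_2, T_5, T_7}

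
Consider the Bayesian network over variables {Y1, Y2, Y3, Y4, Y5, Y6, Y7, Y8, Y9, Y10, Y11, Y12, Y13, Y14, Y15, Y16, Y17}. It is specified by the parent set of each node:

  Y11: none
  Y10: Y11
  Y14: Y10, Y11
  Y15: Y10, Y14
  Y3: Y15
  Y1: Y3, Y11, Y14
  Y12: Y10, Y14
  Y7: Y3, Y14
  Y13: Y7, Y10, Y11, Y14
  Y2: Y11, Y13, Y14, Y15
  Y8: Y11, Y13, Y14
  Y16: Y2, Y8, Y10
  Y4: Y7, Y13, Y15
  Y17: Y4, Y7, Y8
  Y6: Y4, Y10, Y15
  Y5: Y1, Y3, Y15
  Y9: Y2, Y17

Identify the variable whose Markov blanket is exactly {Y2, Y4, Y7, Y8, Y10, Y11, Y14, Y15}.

The target node must have every member of {Y2, Y4, Y7, Y8, Y10, Y11, Y14, Y15} as a parent, child, or co-parent, and no others.
Parents of Y13: Y7, Y10, Y11, Y14; children: Y2, Y4, Y8; co-parents: Y7, Y11, Y14, Y15.
These exactly cover the given set, so the node is Y13.

Y13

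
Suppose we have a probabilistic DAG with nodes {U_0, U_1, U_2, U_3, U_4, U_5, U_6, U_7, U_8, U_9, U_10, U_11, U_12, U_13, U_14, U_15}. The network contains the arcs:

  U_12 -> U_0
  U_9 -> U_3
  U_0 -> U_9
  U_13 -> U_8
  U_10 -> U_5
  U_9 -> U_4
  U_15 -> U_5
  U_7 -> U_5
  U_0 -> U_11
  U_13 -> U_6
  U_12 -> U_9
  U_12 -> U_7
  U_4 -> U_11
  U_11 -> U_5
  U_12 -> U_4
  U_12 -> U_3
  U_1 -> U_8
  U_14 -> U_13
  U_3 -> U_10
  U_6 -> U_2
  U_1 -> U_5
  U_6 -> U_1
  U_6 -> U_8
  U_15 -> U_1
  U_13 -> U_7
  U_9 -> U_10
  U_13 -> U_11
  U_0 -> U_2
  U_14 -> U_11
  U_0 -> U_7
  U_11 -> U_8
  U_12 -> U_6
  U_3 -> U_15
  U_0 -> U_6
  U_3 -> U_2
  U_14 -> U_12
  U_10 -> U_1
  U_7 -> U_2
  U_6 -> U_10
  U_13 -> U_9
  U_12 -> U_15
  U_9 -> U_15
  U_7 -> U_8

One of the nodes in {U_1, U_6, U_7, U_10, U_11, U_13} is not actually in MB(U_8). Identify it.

Pa(U_8) = {U_1, U_6, U_7, U_11, U_13}.
Ch(U_8) = {}.
U_8 has no children, so there are no co-parents.
MB(U_8) = {U_1, U_6, U_7, U_11, U_13}.
U_10 is neither a parent, child, nor co-parent of U_8, so it does not belong.

U_10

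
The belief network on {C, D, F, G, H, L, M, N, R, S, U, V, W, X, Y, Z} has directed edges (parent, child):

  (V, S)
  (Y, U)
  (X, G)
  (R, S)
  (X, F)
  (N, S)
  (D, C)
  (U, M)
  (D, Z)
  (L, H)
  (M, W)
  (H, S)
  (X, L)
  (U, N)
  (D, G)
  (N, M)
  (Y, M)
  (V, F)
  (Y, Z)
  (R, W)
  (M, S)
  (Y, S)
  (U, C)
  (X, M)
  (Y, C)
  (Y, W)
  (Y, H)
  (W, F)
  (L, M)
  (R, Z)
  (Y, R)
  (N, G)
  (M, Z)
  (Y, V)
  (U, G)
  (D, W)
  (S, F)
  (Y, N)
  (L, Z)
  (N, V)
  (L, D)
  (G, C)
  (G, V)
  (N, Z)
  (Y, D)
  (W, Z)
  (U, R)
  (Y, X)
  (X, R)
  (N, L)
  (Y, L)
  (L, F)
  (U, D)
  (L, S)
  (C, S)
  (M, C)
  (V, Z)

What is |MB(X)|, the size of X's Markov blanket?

Recall MB(v) = parents ∪ children ∪ spouses, where spouses are the other parents of v's children.
X's parents: Y.
X's children: F, G, L, M, R.
For each child, the remaining parents (spouses of X):
  R's other parents are U, Y.
  parents(L) \ {X} = {N, Y}.
  parents(M) \ {X} = {L, N, U, Y}.
  G's other parents are D, N, U.
  F's other parents are L, S, V, W.
MB(X) = {D, F, G, L, M, N, R, S, U, V, W, Y}, which has 12 nodes.

12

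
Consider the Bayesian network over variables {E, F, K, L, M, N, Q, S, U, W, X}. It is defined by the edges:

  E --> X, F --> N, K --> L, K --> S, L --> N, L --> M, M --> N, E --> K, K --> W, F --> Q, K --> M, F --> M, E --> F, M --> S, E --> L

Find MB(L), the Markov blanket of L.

{E, F, K, M, N}

By definition, MB(L) is built from L's parents, L's children, and the co-parents of L.
Parents of L: E, K.
L's children: M, N.
For each child, the remaining parents (spouses of L):
  M's other parents are F, K.
  parents(N) \ {L} = {F, M}.
Taking the union gives {E, F, K, M, N}.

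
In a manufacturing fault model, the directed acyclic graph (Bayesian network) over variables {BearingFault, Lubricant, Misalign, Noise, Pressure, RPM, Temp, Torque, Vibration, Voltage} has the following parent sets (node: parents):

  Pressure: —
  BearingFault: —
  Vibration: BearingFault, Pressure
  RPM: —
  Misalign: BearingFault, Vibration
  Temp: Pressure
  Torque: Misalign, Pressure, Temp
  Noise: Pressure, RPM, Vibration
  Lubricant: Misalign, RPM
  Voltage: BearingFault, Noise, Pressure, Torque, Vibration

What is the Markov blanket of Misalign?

Parents of Misalign: BearingFault, Vibration.
Children of Misalign: Lubricant, Torque.
Co-parents of Misalign (other parents of its children):
  Torque's other parents are Pressure, Temp.
  parents(Lubricant) \ {Misalign} = {RPM}.
MB(Misalign) = {BearingFault, Lubricant, Pressure, RPM, Temp, Torque, Vibration}.

{BearingFault, Lubricant, Pressure, RPM, Temp, Torque, Vibration}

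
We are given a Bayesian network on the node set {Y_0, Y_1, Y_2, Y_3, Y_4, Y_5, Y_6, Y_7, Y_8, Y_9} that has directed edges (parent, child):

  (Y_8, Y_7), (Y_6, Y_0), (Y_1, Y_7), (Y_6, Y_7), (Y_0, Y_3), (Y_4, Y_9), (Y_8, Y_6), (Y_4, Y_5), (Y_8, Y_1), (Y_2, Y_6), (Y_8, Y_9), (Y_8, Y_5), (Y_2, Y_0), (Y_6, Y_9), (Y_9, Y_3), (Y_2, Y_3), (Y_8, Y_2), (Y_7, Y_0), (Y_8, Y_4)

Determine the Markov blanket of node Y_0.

{Y_2, Y_3, Y_6, Y_7, Y_9}

Recall MB(v) = parents ∪ children ∪ spouses, where spouses are the other parents of v's children.
Parents of Y_0: Y_2, Y_6, Y_7.
Children of Y_0: Y_3.
Other parents of Y_0's children:
  Y_3 also has parents Y_2, Y_9.
MB(Y_0) = {Y_2, Y_3, Y_6, Y_7, Y_9}.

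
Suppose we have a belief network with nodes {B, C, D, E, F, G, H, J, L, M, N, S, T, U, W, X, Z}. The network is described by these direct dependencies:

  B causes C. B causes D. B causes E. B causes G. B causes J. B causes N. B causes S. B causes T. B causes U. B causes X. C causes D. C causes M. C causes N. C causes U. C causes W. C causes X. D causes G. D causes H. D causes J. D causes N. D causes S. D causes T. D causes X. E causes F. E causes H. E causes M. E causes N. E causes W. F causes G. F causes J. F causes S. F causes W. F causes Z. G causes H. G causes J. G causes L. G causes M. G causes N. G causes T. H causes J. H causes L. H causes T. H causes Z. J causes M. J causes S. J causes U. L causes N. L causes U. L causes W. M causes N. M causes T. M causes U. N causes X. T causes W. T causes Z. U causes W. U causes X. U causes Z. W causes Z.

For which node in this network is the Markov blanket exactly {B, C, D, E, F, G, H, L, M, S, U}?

The target node must have every member of {B, C, D, E, F, G, H, L, M, S, U} as a parent, child, or co-parent, and no others.
Parents of J: B, D, F, G, H; children: M, S, U; co-parents: B, C, D, E, F, G, L, M.
These exactly cover the given set, so the node is J.

J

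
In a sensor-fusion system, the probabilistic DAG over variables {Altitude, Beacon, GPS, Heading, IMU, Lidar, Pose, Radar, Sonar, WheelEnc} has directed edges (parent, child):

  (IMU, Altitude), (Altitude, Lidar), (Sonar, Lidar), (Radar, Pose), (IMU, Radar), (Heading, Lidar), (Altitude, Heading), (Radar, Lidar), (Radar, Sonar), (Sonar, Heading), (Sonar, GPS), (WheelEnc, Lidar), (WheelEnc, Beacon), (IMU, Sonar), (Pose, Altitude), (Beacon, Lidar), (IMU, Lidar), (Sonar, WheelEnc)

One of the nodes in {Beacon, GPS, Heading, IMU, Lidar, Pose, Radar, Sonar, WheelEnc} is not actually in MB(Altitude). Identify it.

GPS

By definition, MB(Altitude) is built from Altitude's parents, Altitude's children, and the co-parents of Altitude.
Altitude has parents IMU, Pose.
Altitude has children Heading, Lidar.
Co-parents of Altitude (other parents of its children):
  Heading's other parent is Sonar.
  parents(Lidar) \ {Altitude} = {Beacon, Heading, IMU, Radar, Sonar, WheelEnc}.
MB(Altitude) = {Beacon, Heading, IMU, Lidar, Pose, Radar, Sonar, WheelEnc}.
GPS is neither a parent, child, nor co-parent of Altitude, so it does not belong.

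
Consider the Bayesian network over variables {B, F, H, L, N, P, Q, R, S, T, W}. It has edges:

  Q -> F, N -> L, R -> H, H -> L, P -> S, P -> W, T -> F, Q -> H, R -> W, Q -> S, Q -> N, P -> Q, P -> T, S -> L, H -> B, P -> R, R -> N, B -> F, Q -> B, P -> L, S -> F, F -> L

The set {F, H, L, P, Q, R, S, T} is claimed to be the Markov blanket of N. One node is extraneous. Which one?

Ch(N) = {L}.
Pa(N) = {Q, R}.
Co-parents of N (other parents of its children):
  L: F, H, P, S
MB(N) = {F, H, L, P, Q, R, S}.
T is neither a parent, child, nor co-parent of N, so it does not belong.

T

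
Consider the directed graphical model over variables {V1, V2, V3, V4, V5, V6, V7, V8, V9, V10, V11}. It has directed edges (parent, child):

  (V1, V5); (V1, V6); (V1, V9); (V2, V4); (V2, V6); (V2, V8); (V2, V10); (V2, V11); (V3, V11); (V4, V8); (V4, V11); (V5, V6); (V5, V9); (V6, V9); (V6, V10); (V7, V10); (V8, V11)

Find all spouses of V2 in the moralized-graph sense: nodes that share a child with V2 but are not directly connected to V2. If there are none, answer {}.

Children of V2: V4, V6, V8, V10, V11.
  V4 has no other parent.
  V6's other parents are V1, V5.
  parents(V8) \ {V2} = {V4}.
  parents(V10) \ {V2} = {V6, V7}.
  parents(V11) \ {V2} = {V3, V4, V8}.
Excluding nodes already adjacent to V2 (V4, V6, V8, V10, V11), the co-parent-only contribution is {V1, V3, V5, V7}.

{V1, V3, V5, V7}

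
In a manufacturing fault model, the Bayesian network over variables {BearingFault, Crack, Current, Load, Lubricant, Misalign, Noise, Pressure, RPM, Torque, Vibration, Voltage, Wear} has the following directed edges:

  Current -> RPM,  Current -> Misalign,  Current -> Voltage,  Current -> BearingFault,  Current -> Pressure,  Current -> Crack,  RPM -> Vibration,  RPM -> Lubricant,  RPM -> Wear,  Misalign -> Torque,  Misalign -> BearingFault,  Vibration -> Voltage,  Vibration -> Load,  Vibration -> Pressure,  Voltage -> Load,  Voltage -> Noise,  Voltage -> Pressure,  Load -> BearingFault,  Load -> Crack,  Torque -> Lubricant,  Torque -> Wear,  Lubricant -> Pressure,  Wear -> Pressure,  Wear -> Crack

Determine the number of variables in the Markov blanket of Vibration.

7

A node's Markov blanket = Pa ∪ Ch ∪ (parents of Ch other than the node itself).
Vibration has parent RPM.
Vibration's children: Load, Pressure, Voltage.
Other parents of Vibration's children:
  Voltage: Current
  Load: Voltage
  Pressure: Current, Lubricant, Voltage, Wear
MB(Vibration) = {Current, Load, Lubricant, Pressure, RPM, Voltage, Wear}, which has 7 nodes.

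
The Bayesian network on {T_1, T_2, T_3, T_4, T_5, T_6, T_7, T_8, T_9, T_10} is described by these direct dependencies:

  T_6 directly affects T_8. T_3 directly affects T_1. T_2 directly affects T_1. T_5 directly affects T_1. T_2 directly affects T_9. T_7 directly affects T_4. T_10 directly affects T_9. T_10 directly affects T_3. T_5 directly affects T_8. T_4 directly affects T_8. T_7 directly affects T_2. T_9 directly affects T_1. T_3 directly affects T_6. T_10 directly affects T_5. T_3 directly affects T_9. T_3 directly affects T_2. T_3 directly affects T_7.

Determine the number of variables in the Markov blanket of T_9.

5

Recall MB(v) = parents ∪ children ∪ spouses, where spouses are the other parents of v's children.
T_9 has child T_1.
T_9's parents: T_2, T_3, T_10.
Other parents of T_9's children:
  T_1 also has parents T_2, T_3, T_5.
MB(T_9) = {T_1, T_2, T_3, T_5, T_10}, which has 5 nodes.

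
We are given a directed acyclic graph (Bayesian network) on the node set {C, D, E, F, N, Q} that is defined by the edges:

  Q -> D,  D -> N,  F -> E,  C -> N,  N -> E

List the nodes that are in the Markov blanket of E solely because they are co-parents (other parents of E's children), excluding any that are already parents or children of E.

E has no children, so it has no co-parents. The set is empty.

{}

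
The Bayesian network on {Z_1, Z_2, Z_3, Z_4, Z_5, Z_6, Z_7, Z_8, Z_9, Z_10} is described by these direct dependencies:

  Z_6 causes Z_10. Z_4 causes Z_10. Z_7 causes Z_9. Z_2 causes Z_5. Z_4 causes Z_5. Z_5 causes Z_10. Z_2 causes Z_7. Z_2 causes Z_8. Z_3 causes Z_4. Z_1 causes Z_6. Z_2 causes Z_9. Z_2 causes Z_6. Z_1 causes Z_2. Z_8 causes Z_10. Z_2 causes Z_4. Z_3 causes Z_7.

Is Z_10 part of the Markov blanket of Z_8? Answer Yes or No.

Yes

Z_10 is a child of Z_8.
So Z_10 ∈ MB(Z_8).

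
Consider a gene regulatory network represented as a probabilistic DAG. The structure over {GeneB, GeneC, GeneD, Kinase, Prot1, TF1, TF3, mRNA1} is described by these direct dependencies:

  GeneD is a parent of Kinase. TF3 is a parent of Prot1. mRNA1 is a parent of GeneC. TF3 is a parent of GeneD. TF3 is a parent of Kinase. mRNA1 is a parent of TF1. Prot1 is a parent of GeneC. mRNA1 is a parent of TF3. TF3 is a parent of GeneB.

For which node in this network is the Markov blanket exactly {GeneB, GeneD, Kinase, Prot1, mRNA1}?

TF3

The target node must have every member of {GeneB, GeneD, Kinase, Prot1, mRNA1} as a parent, child, or co-parent, and no others.
Parents of TF3: mRNA1; children: GeneB, GeneD, Kinase, Prot1; co-parents: GeneD.
These exactly cover the given set, so the node is TF3.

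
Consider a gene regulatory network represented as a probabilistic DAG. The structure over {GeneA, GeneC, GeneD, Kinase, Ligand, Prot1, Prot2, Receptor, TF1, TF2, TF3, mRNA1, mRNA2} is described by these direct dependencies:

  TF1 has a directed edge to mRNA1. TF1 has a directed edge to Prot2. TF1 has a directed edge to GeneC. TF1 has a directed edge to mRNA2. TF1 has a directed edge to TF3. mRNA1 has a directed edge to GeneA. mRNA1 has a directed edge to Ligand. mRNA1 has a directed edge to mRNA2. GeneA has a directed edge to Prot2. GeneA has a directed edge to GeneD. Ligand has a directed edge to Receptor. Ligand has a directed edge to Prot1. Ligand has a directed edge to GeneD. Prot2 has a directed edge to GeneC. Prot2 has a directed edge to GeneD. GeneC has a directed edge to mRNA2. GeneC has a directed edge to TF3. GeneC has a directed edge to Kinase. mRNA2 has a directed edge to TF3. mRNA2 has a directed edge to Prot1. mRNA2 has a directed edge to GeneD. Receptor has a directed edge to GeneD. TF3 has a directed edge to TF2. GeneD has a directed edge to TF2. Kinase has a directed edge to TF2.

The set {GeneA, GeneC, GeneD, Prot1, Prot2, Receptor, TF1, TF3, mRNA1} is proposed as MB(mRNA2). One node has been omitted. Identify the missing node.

Ligand

A node's Markov blanket = Pa ∪ Ch ∪ (parents of Ch other than the node itself).
Pa(mRNA2) = {GeneC, TF1, mRNA1}.
mRNA2's children: GeneD, Prot1, TF3.
Co-parents of mRNA2 (other parents of its children):
  TF3's other parents are GeneC, TF1.
  parents(Prot1) \ {mRNA2} = {Ligand}.
  parents(GeneD) \ {mRNA2} = {GeneA, Ligand, Prot2, Receptor}.
MB(mRNA2) = {GeneA, GeneC, GeneD, Ligand, Prot1, Prot2, Receptor, TF1, TF3, mRNA1}.
Comparing with the claimed set, Ligand is missing.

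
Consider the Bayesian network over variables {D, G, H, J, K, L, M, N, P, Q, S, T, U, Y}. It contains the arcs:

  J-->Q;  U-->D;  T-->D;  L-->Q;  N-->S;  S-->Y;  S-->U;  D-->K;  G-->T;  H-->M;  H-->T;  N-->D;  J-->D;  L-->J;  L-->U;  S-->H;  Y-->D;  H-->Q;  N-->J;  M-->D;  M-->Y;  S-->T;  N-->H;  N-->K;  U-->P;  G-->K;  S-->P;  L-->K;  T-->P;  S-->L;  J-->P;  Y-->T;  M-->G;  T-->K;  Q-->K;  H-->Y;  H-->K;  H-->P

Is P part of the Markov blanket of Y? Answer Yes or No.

Y's parents: H, M, S.
Ch(Y) = {D, T}.
Parents of each child, excluding Y:
  T's other parents are G, H, S.
  parents(D) \ {Y} = {J, M, N, T, U}.
MB(Y) = {D, G, H, J, M, N, S, T, U}; P is not in this set.

No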